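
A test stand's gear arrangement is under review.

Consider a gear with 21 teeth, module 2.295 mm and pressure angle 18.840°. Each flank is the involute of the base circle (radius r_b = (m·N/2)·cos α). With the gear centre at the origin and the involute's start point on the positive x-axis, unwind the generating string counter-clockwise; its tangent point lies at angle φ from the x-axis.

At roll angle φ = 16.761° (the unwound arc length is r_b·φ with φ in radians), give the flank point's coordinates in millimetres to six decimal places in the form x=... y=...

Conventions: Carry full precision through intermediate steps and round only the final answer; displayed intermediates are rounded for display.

recognized (one wheel, involute flank): single-mesh tooth geometry, m = 2.295, N = 21
pitch radius r_p = m·N/2 = 2.295·21/2 = 24.097500
base radius r_b = r_p·cos α = 24.097500·cos 18.840° = 22.806453
roll angle φ = 16.761° = 0.29253464 rad
x = r_b·(cos φ + φ·sin φ) = 23.761523
y = r_b·(sin φ − φ·cos φ) = 0.188689

x=23.761523 y=0.188689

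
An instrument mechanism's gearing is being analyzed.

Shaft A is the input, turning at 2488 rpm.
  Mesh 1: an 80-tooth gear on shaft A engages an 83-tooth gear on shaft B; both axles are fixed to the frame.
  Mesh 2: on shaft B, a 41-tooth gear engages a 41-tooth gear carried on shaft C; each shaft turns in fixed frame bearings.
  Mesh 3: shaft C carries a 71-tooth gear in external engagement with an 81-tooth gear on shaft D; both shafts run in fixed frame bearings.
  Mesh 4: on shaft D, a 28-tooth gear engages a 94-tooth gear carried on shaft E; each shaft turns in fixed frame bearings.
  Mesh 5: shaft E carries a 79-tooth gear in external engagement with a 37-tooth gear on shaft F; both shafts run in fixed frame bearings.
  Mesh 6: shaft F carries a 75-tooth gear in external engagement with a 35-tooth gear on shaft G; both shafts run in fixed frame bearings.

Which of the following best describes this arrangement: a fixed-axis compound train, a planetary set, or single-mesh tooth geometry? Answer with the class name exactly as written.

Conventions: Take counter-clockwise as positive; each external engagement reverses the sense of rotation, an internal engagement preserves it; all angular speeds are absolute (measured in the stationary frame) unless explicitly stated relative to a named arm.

fixed-axis compound train

6-mesh fixed-axis compound train (all bearings frame-fixed)
classification: fixed-axis compound train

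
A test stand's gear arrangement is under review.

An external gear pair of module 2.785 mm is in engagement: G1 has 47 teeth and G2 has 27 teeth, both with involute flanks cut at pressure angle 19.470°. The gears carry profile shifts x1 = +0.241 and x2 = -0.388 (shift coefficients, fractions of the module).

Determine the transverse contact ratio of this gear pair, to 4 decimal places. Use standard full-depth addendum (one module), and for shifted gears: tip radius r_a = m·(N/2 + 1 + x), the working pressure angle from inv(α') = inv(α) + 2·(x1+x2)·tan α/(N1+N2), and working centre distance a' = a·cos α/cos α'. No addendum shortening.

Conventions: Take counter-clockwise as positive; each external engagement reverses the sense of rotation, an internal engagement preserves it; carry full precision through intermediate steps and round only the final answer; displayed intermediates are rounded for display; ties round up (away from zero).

topology: single-mesh involute geometry — m = 2.785, 47T/27T pair
base radii: r_b1 = 61.704960, r_b2 = 35.447530
tip radii: r_a1 = 68.903685, r_a2 = 39.301920
inv(α') = inv(19.470°) + 2·(+0.241-0.388)·tan α/(47+27) = 0.01230926  ⇒  α' = 18.80167°
a' = a·cos α / cos α' = 103.0450·cos 19.470°/cos 18.80167° = 102.628777
action lengths: √(r_a1²−r_b1²) = 30.662938, √(r_a2²−r_b2²) = 16.973908
base pitch p_b = π·m·cos α = 8.249015
CR = (30.662938 + 16.973908 − 102.628777·sin 18.80167°)/8.249015 = 1.765092
contact ratio ≈ 1.7651

1.7651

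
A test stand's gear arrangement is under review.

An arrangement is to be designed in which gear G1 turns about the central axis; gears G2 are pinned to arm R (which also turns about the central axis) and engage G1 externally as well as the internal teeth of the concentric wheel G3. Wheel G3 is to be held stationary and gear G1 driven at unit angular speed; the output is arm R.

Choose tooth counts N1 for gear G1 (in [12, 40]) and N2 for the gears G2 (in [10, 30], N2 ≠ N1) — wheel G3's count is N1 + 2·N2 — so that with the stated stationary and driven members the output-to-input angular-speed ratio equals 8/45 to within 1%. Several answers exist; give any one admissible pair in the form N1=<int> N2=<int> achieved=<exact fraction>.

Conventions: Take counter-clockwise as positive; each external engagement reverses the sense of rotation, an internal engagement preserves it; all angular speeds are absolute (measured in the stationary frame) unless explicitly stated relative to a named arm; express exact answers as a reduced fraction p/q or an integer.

class = planetary set [ratio 8/45 wanted; Willis about the carrier]
Willis with ω_ring = 0: ω_arm/ω_sun = N1/(N1+N3); set equal to 8/45  ⇒  N3/N1 = 1/(8/45) − 1 = 37/8
N3 = N1 + 2·N2  ⇒  N2/N1 = (N3/N1 − 1)/2 = (37/8 − 1)/2 = 29/16
smallest multiple with N1 ≥ 12 and N2 ≥ 10: k = 1  ⇒  N1 = 1·16 = 16, N2 = 1·29 = 29 (N1 ≤ 40, N2 ≤ 30, N2 ≠ N1 ✓), N3 = 16 + 2·29 = 74
check: N1/(N1+N3) with N1 = 16, N3 = 74 gives 8/45; |achieved − target| = 0 ≤ 2/1125 ✓

N1=16 N2=29 achieved=8/45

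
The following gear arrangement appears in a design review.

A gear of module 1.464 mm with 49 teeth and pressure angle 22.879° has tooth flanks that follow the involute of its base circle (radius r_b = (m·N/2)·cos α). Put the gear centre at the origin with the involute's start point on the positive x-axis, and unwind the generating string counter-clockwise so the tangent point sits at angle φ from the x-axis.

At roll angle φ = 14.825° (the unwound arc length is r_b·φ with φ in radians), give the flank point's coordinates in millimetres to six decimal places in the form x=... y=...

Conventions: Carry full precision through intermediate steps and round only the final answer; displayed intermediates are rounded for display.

class = single-mesh tooth geometry [base-circle involute, m = 1.464, 49T]
pitch radius r_p = m·N/2 = 1.464·49/2 = 35.868000
base radius r_b = r_p·cos α = 35.868000·cos 22.879° = 33.046191
roll angle φ = 14.825° = 0.25874506 rad
x = r_b·(cos φ + φ·sin φ) = 34.133950
y = r_b·(sin φ − φ·cos φ) = 0.189542

x=34.133950 y=0.189542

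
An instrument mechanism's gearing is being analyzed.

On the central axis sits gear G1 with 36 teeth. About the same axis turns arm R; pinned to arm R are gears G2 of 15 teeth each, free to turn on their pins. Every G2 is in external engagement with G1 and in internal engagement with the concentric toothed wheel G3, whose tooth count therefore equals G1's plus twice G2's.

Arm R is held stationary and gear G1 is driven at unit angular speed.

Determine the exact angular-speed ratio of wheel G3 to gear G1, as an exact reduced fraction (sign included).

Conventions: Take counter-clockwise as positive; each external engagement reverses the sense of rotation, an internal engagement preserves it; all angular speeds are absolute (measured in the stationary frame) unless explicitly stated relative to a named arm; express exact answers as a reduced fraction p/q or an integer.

-6/11

class = planetary set [G3 = 36+2·15 = 66; Willis about the carrier]
ring teeth: 36 + 2·15 = 66
36(ω_sun−ω_arm) = −66(ω_ring−ω_arm),  ω_arm = 0, ω_sun = 1
ω_ring = 0 − (36/66)(1−0) = -6/11
ω_out/ω_in = -6/11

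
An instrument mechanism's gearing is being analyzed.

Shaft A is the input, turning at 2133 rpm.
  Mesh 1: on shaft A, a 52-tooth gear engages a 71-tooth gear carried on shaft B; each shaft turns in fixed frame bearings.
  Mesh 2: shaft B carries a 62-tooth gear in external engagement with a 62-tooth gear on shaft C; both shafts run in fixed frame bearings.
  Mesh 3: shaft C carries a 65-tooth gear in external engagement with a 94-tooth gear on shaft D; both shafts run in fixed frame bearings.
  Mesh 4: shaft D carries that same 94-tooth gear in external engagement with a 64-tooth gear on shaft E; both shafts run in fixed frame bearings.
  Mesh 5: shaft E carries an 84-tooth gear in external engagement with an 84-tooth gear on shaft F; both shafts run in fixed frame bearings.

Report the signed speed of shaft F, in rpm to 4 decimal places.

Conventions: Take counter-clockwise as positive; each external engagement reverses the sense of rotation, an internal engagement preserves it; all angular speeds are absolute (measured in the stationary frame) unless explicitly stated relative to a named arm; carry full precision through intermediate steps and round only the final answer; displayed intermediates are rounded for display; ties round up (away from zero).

recognized (6 fixed axles, 5 meshes): fixed-axis compound train
mesh 1 [52T→71T]: ω = 2133.0000×52/71 = 1562.1972 rpm, sense flips to −
mesh 2 [62T→62T]: ω = 1562.1972×62/62 = 1562.1972 rpm, sense flips to +
mesh 3 [65T→94T]: ω = 1562.1972×65/94 = 1080.2427 rpm, sense flips to −
mesh 4 [94T→64T]: ω = 1080.2427×94/64 = 1586.6065 rpm, sense flips to +
mesh 5 [84T→84T]: ω = 1586.6065×84/84 = 1586.6065 rpm, sense flips to −
signed output speed = -1586.6065 rpm

-1586.6065 rpm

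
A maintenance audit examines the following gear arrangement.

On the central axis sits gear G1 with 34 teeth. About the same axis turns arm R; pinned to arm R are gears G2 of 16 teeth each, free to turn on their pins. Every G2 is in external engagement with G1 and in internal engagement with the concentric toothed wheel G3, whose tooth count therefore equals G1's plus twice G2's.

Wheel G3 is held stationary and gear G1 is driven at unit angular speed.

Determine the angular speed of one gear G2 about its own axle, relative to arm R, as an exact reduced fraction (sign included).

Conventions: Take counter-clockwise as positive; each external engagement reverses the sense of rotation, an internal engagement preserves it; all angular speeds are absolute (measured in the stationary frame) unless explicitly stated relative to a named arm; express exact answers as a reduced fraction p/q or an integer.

planetary set (34T centre, 16T on arm, 66T internal) — Willis relation
ring teeth: 34 + 2·16 = 66
34(ω_sun−ω_arm) = −66(ω_ring−ω_arm),  ω_ring = 0, ω_sun = 1
34(1−ω_arm) = −66(0−ω_arm)  ⇒  100·ω_arm = 34  ⇒  ω_arm = 17/50
sun–planet mesh: 34·(1−17/50) = −16·(ω_p−ω_arm)  ⇒  ω_p−ω_arm = -561/400
exact speed ratio = -561/400

-561/400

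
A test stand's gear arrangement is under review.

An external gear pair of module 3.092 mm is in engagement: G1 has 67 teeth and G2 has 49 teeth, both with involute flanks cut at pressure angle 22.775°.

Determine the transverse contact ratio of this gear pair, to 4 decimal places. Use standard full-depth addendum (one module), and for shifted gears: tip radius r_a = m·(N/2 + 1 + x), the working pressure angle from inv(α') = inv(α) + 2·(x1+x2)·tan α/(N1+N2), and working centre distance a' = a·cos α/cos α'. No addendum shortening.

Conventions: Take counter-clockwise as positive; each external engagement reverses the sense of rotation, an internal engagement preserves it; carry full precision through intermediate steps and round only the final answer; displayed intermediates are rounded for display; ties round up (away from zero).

1.6383

class = single-mesh tooth geometry [involute pair 67T × 49T, m = 3.092]
base radii: r_b1 = 95.505934, r_b2 = 69.847623
tip radii: r_a1 = 106.674000, r_a2 = 78.846000
no profile shift: α' = α, a' = a
action lengths: √(r_a1²−r_b1²) = 47.517984, √(r_a2²−r_b2²) = 36.578699
base pitch p_b = π·m·cos α = 8.956440
CR = (47.517984 + 36.578699 − 179.336000·sin 22.77500°)/8.956440 = 1.638299
contact ratio ≈ 1.6383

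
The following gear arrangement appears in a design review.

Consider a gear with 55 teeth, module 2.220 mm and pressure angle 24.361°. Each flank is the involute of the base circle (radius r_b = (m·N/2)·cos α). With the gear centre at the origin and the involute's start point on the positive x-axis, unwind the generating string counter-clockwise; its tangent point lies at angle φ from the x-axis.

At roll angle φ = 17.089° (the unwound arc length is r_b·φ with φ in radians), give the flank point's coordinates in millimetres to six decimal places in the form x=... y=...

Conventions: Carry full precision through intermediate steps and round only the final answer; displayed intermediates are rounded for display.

class = single-mesh tooth geometry [base-circle involute, m = 2.220, 55T]
pitch radius r_p = m·N/2 = 2.220·55/2 = 61.050000
base radius r_b = r_p·cos α = 61.050000·cos 24.361° = 55.614391
roll angle φ = 17.089° = 0.29825932 rad
x = r_b·(cos φ + φ·sin φ) = 58.033338
y = r_b·(sin φ − φ·cos φ) = 0.487506

x=58.033338 y=0.487506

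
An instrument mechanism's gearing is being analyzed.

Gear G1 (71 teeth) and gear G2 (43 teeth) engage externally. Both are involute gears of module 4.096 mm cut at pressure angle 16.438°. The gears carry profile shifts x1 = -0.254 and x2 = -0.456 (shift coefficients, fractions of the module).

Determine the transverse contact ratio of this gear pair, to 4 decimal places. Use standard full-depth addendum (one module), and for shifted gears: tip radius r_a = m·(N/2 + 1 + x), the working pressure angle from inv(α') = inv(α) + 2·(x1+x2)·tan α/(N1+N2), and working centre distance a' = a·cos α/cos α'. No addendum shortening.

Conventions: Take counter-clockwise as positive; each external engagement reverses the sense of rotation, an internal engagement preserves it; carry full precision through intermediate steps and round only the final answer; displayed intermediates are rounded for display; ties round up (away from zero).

recognized (one external pair, fixed centres): single-mesh tooth geometry, m = 4.096, N1 = 71, N2 = 43
base radii: r_b1 = 139.464667, r_b2 = 84.464517
tip radii: r_a1 = 148.463616, r_a2 = 90.292224
inv(α') = inv(16.438°) + 2·(-0.254-0.456)·tan α/(71+43) = 0.00446458  ⇒  α' = 13.50524°
a' = a·cos α / cos α' = 233.4720·cos 16.438°/cos 13.50524° = 230.297228
action lengths: √(r_a1²−r_b1²) = 50.902376, √(r_a2²−r_b2²) = 31.912868
base pitch p_b = π·m·cos α = 12.342005
CR = (50.902376 + 31.912868 − 230.297228·sin 13.50524°)/12.342005 = 2.352370
contact ratio ≈ 2.3524

2.3524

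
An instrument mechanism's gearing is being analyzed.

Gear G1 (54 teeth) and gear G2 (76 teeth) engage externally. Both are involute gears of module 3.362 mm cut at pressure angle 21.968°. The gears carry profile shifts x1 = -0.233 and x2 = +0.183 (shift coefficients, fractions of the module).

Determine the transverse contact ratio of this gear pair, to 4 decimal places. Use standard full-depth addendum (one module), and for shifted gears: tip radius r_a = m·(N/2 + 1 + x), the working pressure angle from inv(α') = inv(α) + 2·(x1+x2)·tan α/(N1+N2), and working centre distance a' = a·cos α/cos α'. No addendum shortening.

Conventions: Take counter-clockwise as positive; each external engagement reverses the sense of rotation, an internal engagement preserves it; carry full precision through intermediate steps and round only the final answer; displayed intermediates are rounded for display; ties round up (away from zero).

single-mesh involute tooth geometry (54T engaging 76T at module 3.362)
base radii: r_b1 = 84.183166, r_b2 = 118.480011
tip radii: r_a1 = 93.352654, r_a2 = 131.733246
inv(α') = inv(21.968°) + 2·(-0.233+0.183)·tan α/(54+76) = 0.01965248  ⇒  α' = 21.85813°
a' = a·cos α / cos α' = 218.5300·cos 21.968°/cos 21.85813° = 218.361500
action lengths: √(r_a1²−r_b1²) = 40.347399, √(r_a2²−r_b2²) = 57.585893
base pitch p_b = π·m·cos α = 9.795156
CR = (40.347399 + 57.585893 − 218.361500·sin 21.85813°)/9.795156 = 1.698308
contact ratio ≈ 1.6983

1.6983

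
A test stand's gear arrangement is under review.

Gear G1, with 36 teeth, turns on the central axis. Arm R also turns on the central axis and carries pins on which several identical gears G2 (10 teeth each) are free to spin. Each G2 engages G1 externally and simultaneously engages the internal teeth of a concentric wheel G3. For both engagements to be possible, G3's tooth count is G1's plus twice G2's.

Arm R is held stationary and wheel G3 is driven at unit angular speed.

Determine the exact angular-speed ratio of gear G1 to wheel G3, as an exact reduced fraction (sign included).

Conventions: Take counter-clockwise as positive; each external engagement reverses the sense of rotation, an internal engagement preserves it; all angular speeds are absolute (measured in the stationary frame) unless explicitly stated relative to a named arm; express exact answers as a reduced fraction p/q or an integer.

-14/9

class = planetary set [G3 = 36+2·10 = 56; Willis about the carrier]
ring teeth: 36 + 2·10 = 56
36(ω_sun−ω_arm) = −56(ω_ring−ω_arm),  ω_arm = 0, ω_ring = 1
ω_sun = 0 − (56/36)(1−0) = -14/9
ω_out/ω_in = -14/9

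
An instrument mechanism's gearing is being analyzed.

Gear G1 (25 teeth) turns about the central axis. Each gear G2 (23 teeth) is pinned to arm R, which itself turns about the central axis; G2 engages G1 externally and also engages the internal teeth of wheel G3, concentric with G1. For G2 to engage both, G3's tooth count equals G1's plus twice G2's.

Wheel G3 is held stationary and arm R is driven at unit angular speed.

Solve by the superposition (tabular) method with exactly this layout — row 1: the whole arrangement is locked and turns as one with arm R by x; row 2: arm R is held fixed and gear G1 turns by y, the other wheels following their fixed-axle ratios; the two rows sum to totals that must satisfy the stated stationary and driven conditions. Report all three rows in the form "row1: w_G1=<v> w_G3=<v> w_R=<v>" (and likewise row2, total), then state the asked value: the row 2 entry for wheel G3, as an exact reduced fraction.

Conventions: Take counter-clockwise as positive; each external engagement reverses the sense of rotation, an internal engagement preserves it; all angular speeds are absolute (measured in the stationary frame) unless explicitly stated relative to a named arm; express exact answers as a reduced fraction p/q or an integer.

row1: w_G1=1 w_G3=1 w_R=1
row2: w_G1=71/25 w_G3=-1 w_R=0
total: w_G1=96/25 w_G3=0 w_R=1
asked value: -1

topology: planetary set — G1 25T / G2 23T / G3 71T, arm = carrier (Willis)
superposition row 1 [locked train]: every member turns x
row 2: sun turns y, ring = −(25/71)·y, arm 0
boundary: total ω_ring = x − (25/71)·y = 0 and total ω_arm = x = 1  ⇒  y = 71/25, x = 1
row 2 ring = −(25/71)·71/25 = -1
totals (row 1 + row 2): sun 1 + 71/25 = 96/25, ring 1 + (-1) = 0, arm 1 + 0 = 1
asked cell (row2, ring) = -1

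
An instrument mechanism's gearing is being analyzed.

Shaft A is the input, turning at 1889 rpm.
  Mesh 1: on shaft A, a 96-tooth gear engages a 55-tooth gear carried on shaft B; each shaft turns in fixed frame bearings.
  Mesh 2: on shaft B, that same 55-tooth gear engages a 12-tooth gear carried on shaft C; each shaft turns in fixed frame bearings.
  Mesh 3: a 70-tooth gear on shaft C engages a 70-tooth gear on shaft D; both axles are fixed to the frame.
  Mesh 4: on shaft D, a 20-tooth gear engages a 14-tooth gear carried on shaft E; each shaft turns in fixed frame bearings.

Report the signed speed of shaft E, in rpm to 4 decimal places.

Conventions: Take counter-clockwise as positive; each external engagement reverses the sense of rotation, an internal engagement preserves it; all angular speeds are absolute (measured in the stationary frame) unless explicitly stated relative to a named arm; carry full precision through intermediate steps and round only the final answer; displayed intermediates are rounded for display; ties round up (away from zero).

topology: fixed-axis compound train — 4 meshes, A→E
mesh 1 [96T→55T]: ω = 1889.0000×96/55 = 3297.1636 rpm, sense flips to −
mesh 2 [55T→12T]: ω = 3297.1636×55/12 = 15112.0000 rpm, sense flips to +
mesh 3 [70T→70T]: ω = 15112.0000×70/70 = 15112.0000 rpm, sense flips to −
mesh 4 [20T→14T]: ω = 15112.0000×20/14 = 21588.5714 rpm, sense flips to +
signed output speed = +21588.5714 rpm

+21588.5714 rpm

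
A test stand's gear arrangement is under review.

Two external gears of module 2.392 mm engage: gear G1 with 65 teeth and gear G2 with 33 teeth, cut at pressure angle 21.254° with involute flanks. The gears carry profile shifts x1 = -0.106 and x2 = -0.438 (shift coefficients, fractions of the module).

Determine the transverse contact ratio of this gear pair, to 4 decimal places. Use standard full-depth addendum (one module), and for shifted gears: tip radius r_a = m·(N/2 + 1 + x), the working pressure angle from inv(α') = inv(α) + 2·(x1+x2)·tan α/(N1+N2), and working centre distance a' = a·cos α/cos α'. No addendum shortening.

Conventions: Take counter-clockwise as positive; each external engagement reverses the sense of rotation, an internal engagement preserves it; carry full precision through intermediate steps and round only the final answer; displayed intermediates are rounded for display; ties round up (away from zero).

1.8164

class = single-mesh tooth geometry [involute pair 65T × 33T, m = 2.392]
base radii: r_b1 = 72.452325, r_b2 = 36.783488
tip radii: r_a1 = 79.878448, r_a2 = 40.812304
inv(α') = inv(21.254°) + 2·(-0.106-0.438)·tan α/(65+33) = 0.01368859  ⇒  α' = 19.45843°
a' = a·cos α / cos α' = 117.2080·cos 21.254°/cos 19.45843° = 115.852931
action lengths: √(r_a1²−r_b1²) = 33.633720, √(r_a2²−r_b2²) = 17.681040
base pitch p_b = π·m·cos α = 7.003560
CR = (33.633720 + 17.681040 − 115.852931·sin 19.45843°)/7.003560 = 1.816435
contact ratio ≈ 1.8164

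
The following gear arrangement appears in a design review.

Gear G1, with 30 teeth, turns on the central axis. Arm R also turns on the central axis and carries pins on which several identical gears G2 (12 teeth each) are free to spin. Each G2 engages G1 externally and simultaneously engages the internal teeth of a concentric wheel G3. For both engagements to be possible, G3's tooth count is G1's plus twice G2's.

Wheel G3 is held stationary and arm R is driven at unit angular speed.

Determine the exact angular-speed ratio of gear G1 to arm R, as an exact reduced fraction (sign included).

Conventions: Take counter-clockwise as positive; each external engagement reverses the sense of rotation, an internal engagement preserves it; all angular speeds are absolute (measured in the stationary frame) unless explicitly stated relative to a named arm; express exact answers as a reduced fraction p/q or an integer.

class = planetary set [G3 = 30+2·12 = 54; Willis about the carrier]
ring teeth: 30 + 2·12 = 54
30(ω_sun−ω_arm) = −54(ω_ring−ω_arm),  ω_ring = 0, ω_arm = 1
ω_sun = 1 − (54/30)(0−1) = 14/5
ω_out/ω_in = 14/5

14/5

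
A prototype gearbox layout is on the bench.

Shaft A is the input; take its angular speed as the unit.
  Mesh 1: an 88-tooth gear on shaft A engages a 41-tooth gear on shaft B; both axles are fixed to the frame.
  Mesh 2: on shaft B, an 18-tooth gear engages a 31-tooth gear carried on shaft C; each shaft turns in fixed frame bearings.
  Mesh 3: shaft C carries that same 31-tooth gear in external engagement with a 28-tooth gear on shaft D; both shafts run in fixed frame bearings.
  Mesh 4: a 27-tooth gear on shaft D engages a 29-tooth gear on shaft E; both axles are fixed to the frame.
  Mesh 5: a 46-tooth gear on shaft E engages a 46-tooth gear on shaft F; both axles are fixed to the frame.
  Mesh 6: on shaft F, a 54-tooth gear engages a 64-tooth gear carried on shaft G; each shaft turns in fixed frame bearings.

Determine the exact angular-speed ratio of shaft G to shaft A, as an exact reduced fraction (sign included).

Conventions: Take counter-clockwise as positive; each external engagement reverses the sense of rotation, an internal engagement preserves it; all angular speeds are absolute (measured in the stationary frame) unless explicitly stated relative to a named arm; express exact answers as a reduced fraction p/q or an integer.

72171/66584

class = fixed-axis compound train [6 meshes; 6 ratios multiply, 6 sense flips]
mesh 1 [88T→41T]: running ratio 88/41, sense −
mesh 2 [18T→31T]: running ratio 1584/1271, sense +
mesh 3 [31T→28T]: running ratio 396/287, sense −
mesh 4 [27T→29T]: running ratio 10692/8323, sense +
mesh 5 [46T→46T]: running ratio 10692/8323, sense −
mesh 6 [54T→64T]: running ratio 72171/66584, sense +
ω_out/ω_in = 72171/66584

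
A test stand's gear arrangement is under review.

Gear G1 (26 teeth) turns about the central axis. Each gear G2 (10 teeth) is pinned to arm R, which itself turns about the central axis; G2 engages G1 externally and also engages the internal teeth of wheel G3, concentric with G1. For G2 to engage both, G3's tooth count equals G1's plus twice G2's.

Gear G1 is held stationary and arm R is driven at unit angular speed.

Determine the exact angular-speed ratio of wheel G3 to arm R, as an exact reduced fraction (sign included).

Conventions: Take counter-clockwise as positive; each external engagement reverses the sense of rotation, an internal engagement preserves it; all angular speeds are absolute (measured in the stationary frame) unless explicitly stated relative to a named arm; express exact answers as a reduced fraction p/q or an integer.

36/23

topology: planetary set — G1 26T / G2 10T / G3 46T, arm = carrier (Willis)
ring teeth: 26 + 2·10 = 46
26(ω_sun−ω_arm) = −46(ω_ring−ω_arm),  ω_sun = 0, ω_arm = 1
ω_ring = 1 − (26/46)(0−1) = 36/23
ω_out/ω_in = 36/23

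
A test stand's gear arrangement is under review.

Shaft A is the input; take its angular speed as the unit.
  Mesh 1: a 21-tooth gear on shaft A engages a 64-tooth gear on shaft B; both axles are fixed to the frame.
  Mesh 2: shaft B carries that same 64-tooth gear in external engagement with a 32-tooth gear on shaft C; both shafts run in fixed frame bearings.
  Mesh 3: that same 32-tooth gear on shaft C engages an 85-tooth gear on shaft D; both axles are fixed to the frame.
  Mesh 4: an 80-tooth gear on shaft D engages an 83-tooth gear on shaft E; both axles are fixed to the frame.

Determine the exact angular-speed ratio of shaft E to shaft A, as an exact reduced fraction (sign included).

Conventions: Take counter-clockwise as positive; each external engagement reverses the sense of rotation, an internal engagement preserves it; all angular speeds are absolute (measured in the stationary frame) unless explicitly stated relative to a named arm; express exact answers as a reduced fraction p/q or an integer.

336/1411

class = fixed-axis compound train [4 meshes; 4 ratios multiply, 4 sense flips]
mesh 1 [21T→64T]: running ratio 21/64, sense −
mesh 2 [64T→32T]: running ratio 21/32, sense +
mesh 3 [32T→85T]: running ratio 21/85, sense −
mesh 4 [80T→83T]: running ratio 336/1411, sense +
ω_out/ω_in = 336/1411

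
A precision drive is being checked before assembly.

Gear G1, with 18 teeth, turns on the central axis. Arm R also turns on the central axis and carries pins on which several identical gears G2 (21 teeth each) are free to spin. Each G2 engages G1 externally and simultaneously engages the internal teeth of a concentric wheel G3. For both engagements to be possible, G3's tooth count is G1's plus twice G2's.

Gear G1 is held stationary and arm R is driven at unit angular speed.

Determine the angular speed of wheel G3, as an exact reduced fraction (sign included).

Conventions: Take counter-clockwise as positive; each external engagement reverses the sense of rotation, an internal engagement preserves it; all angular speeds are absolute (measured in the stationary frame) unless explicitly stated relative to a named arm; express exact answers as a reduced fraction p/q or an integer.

13/10

planetary set (18T centre, 21T on arm, 60T internal) — Willis relation
ring teeth: 18 + 2·21 = 60
18(ω_sun−ω_arm) = −60(ω_ring−ω_arm),  ω_sun = 0, ω_arm = 1
ω_ring = 1 − (18/60)(0−1) = 13/10
exact speed ratio = 13/10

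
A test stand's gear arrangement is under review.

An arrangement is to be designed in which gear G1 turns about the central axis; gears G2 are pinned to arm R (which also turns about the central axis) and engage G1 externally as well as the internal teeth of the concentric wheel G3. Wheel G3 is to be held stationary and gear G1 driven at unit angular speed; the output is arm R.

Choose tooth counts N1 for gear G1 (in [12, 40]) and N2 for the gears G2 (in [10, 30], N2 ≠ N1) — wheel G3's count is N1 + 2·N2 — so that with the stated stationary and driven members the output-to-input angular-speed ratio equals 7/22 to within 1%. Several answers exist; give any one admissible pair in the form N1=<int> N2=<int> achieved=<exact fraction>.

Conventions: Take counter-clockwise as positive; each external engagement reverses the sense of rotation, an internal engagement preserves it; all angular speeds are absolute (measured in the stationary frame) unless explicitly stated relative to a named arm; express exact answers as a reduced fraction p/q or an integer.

N1=21 N2=12 achieved=7/22

topology: planetary set — design target 7/22, arm = carrier (Willis)
Willis with ω_ring = 0: ω_arm/ω_sun = N1/(N1+N3); set equal to 7/22  ⇒  N3/N1 = 1/(7/22) − 1 = 15/7
N3 = N1 + 2·N2  ⇒  N2/N1 = (N3/N1 − 1)/2 = (15/7 − 1)/2 = 4/7
smallest multiple with N1 ≥ 12 and N2 ≥ 10: k = 3  ⇒  N1 = 3·7 = 21, N2 = 3·4 = 12 (N1 ≤ 40, N2 ≤ 30, N2 ≠ N1 ✓), N3 = 21 + 2·12 = 45
check: N1/(N1+N3) with N1 = 21, N3 = 45 gives 7/22; |achieved − target| = 0 ≤ 7/2200 ✓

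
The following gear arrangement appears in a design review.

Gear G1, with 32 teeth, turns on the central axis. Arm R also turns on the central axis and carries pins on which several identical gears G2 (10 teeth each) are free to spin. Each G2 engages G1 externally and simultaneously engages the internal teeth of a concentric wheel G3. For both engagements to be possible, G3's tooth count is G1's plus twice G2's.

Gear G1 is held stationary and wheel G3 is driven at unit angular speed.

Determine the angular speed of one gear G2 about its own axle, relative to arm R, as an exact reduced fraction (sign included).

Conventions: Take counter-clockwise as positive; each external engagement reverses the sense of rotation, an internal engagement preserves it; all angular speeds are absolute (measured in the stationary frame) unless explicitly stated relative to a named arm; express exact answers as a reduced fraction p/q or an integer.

208/105

topology: planetary set — G1 32T / G2 10T / G3 52T, arm = carrier (Willis)
ring teeth: 32 + 2·10 = 52
32(ω_sun−ω_arm) = −52(ω_ring−ω_arm),  ω_sun = 0, ω_ring = 1
32(0−ω_arm) = −52(1−ω_arm)  ⇒  84·ω_arm = 52  ⇒  ω_arm = 13/21
sun–planet mesh: 32·(0−13/21) = −10·(ω_p−ω_arm)  ⇒  ω_p−ω_arm = 208/105
exact speed ratio = 208/105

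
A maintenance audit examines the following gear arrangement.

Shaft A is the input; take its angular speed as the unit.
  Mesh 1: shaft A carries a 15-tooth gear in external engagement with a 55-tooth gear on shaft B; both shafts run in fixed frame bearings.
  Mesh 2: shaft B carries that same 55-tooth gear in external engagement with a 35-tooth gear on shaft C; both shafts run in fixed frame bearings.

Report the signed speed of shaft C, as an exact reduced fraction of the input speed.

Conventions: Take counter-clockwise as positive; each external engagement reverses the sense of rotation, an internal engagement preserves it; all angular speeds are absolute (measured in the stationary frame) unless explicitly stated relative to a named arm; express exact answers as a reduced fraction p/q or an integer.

2-mesh fixed-axis compound train (all bearings frame-fixed)
mesh 1 [15T→55T]: |ω|/ω_in = 1×15/55 = 3/11, sense flips to −
mesh 2 [55T→35T]: |ω|/ω_in = (3/11)×55/35 = 3/7, sense flips to +
signed output speed (× input speed) = 3/7

3/7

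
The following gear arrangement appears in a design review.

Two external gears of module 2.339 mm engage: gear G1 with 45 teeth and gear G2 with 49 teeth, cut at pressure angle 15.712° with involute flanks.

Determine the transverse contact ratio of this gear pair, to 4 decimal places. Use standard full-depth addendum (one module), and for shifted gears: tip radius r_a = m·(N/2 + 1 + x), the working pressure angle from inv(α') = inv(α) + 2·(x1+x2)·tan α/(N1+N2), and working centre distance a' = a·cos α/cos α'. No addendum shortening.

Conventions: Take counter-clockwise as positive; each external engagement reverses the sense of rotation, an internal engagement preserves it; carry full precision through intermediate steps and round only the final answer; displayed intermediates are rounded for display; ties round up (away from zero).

recognized (one external pair, fixed centres): single-mesh tooth geometry, m = 2.339, N1 = 45, N2 = 49
base radii: r_b1 = 50.661076, r_b2 = 55.164283
tip radii: r_a1 = 54.966500, r_a2 = 59.644500
no profile shift: α' = α, a' = a
action lengths: √(r_a1²−r_b1²) = 21.325372, √(r_a2²−r_b2²) = 22.679689
base pitch p_b = π·m·cos α = 7.073621
CR = (21.325372 + 22.679689 − 109.933000·sin 15.71200°)/7.073621 = 2.012403
contact ratio ≈ 2.0124

2.0124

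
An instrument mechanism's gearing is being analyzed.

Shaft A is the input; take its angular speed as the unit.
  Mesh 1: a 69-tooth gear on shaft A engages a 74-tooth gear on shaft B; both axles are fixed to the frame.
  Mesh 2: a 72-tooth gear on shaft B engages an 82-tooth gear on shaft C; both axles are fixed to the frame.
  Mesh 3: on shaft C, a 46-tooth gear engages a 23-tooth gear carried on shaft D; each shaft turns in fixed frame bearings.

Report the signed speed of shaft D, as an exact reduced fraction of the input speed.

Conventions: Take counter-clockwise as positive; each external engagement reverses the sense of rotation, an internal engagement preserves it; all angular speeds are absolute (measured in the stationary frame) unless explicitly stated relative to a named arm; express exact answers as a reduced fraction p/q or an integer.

-2484/1517

3-mesh fixed-axis compound train (all bearings frame-fixed)
mesh 1 [69T→74T]: |ω|/ω_in = 1×69/74 = 69/74, sense flips to −
mesh 2 [72T→82T]: |ω|/ω_in = (69/74)×72/82 = 1242/1517, sense flips to +
mesh 3 [46T→23T]: |ω|/ω_in = (1242/1517)×46/23 = 2484/1517, sense flips to −
signed output speed (× input speed) = -2484/1517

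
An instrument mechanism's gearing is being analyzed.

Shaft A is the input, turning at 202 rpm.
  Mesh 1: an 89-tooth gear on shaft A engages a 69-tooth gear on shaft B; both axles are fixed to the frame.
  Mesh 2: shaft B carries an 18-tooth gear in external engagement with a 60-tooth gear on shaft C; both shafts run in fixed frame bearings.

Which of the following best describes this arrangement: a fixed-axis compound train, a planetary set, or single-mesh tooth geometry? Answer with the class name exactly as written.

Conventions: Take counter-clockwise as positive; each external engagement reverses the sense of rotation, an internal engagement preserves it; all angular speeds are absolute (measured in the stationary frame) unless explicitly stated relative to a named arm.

recognized (3 fixed axles, 2 meshes): fixed-axis compound train
classification: fixed-axis compound train

fixed-axis compound train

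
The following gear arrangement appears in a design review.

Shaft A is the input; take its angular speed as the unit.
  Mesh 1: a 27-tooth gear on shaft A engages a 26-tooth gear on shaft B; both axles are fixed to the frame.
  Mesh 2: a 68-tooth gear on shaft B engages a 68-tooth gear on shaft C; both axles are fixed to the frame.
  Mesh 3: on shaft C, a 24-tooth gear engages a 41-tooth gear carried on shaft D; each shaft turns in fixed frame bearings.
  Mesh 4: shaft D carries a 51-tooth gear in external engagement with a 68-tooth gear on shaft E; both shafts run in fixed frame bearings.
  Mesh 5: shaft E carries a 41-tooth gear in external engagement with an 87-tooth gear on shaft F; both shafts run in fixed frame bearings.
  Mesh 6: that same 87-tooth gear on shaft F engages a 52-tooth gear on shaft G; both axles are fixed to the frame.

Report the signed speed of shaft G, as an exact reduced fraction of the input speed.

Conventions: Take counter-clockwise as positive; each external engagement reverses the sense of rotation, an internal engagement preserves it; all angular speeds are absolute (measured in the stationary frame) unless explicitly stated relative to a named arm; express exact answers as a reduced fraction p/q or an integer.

6-mesh fixed-axis compound train (all bearings frame-fixed)
mesh 1 [27T→26T]: |ω|/ω_in = 1×27/26 = 27/26, sense flips to −
mesh 2 [68T→68T]: |ω|/ω_in = (27/26)×68/68 = 27/26, sense flips to +
mesh 3 [24T→41T]: |ω|/ω_in = (27/26)×24/41 = 324/533, sense flips to −
mesh 4 [51T→68T]: |ω|/ω_in = (324/533)×51/68 = 243/533, sense flips to +
mesh 5 [41T→87T]: |ω|/ω_in = (243/533)×41/87 = 81/377, sense flips to −
mesh 6 [87T→52T]: |ω|/ω_in = (81/377)×87/52 = 243/676, sense flips to +
signed output speed (× input speed) = 243/676

243/676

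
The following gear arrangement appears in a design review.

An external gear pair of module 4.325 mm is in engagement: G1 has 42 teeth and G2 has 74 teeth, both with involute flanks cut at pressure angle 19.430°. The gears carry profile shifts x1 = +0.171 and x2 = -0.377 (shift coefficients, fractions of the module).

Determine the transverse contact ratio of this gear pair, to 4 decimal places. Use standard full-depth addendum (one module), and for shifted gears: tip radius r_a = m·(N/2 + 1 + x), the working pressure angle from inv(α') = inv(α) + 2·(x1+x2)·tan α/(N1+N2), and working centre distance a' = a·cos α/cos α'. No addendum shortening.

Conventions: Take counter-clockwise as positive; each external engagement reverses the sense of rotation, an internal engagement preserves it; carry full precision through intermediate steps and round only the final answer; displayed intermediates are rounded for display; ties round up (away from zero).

topology: single-mesh involute geometry — m = 4.325, 42T/74T pair
base radii: r_b1 = 85.652390, r_b2 = 150.911354
tip radii: r_a1 = 95.889575, r_a2 = 162.719475
inv(α') = inv(19.430°) + 2·(+0.171-0.377)·tan α/(42+74) = 0.01237391  ⇒  α' = 18.83357°
a' = a·cos α / cos α' = 250.8500·cos 19.430°/cos 18.83357° = 249.945775
action lengths: √(r_a1²−r_b1²) = 43.110076, √(r_a2²−r_b2²) = 60.855492
base pitch p_b = π·m·cos α = 12.813568
CR = (43.110076 + 60.855492 − 249.945775·sin 18.83357°)/12.813568 = 1.816667
contact ratio ≈ 1.8167

1.8167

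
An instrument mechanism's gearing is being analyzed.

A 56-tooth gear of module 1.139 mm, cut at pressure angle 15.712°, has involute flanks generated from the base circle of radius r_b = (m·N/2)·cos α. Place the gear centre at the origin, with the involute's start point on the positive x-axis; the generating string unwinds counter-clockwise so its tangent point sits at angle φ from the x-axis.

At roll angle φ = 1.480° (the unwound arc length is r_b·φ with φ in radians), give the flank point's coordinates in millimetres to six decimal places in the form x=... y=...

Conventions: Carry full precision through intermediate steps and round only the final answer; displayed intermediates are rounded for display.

class = single-mesh tooth geometry [base-circle involute, m = 1.139, 56T]
pitch radius r_p = m·N/2 = 1.139·56/2 = 31.892000
base radius r_b = r_p·cos α = 31.892000·cos 15.712° = 30.700357
roll angle φ = 1.480° = 0.02583087 rad
x = r_b·(cos φ + φ·sin φ) = 30.710597
y = r_b·(sin φ − φ·cos φ) = 0.000176

x=30.710597 y=0.000176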